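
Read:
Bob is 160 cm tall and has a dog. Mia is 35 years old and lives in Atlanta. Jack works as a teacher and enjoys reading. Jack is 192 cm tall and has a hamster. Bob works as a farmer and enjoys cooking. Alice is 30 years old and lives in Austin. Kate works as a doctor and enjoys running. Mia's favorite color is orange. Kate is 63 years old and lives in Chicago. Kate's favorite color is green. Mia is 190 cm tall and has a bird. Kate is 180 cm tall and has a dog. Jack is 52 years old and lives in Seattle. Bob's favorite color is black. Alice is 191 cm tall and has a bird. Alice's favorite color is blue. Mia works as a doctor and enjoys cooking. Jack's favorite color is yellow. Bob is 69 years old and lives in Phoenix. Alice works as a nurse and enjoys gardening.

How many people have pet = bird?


Count: 2

2


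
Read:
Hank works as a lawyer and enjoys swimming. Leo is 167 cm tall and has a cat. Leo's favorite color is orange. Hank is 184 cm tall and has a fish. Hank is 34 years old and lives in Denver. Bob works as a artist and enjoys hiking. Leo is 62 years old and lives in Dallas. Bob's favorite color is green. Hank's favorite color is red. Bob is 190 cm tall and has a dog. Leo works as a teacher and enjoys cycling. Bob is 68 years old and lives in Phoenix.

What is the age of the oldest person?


Oldest: Bob at 68

68


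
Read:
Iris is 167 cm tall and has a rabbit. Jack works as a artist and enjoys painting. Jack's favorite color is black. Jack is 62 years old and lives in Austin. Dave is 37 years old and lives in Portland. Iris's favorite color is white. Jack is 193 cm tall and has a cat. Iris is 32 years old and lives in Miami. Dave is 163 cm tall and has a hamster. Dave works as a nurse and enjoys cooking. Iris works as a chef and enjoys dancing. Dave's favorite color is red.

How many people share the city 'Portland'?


Count: 1

1


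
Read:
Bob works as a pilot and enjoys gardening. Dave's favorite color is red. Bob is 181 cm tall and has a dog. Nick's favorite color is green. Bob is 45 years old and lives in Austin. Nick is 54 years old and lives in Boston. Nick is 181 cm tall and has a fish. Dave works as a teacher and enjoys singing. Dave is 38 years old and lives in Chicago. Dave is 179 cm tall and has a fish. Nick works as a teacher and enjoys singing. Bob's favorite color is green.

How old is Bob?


Bob is 45 years old

45


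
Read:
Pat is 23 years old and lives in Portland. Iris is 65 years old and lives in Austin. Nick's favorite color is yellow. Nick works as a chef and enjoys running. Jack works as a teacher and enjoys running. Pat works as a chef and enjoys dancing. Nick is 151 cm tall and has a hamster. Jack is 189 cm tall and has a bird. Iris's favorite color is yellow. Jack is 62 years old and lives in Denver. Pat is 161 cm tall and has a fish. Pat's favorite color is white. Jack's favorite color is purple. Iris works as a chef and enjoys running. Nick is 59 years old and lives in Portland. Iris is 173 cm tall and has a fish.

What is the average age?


Sum=209, n=4, avg=52.25

52.25


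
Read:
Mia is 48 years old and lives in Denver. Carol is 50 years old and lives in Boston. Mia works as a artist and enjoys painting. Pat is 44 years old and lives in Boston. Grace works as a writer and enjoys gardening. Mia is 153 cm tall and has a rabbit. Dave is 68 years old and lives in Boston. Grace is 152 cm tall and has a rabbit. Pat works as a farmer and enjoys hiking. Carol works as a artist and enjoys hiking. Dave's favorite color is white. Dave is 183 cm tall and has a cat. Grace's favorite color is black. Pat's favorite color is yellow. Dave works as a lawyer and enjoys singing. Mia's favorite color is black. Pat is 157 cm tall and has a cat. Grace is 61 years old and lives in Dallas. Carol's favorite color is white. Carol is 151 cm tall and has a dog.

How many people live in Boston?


Count in Boston: 3

3


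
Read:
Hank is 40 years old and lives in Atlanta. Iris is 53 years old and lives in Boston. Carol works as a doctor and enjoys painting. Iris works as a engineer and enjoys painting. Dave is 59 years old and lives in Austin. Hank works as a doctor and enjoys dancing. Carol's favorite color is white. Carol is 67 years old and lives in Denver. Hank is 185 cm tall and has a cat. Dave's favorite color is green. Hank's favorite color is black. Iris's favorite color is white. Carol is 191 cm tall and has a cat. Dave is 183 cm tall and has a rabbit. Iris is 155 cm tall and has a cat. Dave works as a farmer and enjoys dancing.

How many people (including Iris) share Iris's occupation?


Iris is a engineer. Count = 1

1


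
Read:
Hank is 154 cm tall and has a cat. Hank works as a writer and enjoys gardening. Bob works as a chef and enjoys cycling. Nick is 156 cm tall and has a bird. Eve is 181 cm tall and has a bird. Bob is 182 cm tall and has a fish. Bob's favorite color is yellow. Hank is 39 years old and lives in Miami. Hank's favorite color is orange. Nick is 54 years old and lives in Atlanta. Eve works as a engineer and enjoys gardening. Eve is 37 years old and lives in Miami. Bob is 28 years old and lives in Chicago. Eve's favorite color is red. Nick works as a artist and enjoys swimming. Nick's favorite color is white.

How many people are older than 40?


Filter: 1

1


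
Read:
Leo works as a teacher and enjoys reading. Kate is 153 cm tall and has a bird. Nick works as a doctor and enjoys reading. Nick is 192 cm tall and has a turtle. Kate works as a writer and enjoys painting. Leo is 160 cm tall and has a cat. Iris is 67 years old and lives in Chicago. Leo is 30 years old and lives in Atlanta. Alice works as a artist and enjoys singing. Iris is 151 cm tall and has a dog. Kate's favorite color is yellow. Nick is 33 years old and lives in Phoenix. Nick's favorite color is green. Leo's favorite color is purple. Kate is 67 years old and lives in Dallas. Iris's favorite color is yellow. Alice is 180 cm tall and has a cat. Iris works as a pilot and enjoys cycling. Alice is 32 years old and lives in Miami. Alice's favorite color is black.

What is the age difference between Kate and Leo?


|67 - 30| = 37

37


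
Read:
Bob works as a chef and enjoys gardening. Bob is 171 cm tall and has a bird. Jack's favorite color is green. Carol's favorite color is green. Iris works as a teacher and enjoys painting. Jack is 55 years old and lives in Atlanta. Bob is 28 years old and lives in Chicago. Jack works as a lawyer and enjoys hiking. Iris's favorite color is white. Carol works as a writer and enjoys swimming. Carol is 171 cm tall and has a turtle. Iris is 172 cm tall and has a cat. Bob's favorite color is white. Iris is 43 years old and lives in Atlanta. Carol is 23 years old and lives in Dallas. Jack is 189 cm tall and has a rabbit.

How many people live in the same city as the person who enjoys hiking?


Person with hobby hiking is Jack, city Atlanta. Count = 2

2


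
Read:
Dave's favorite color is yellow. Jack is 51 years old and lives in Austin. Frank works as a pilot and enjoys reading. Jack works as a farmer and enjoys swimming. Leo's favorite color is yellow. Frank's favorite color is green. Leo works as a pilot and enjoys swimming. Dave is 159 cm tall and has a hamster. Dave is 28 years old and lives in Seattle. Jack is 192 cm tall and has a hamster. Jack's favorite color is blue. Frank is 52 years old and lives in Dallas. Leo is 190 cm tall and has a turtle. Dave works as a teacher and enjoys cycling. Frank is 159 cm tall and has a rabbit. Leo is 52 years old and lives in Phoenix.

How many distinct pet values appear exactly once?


Unique pet values: 2

2


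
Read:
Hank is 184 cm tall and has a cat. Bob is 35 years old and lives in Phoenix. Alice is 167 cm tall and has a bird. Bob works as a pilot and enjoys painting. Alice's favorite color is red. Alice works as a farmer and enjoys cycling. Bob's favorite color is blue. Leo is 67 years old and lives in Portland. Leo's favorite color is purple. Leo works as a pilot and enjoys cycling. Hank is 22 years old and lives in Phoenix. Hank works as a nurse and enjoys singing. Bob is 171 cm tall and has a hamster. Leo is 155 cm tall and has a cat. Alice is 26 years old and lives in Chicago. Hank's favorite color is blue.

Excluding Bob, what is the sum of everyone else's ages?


Sum (excluding Bob): 115

115


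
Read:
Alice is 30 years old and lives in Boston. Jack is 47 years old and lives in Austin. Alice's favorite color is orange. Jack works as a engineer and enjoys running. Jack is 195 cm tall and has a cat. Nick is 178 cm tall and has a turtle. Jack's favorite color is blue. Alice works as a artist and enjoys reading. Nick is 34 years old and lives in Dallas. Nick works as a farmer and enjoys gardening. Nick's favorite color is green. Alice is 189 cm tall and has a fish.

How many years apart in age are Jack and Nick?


47 vs 34, diff = 13

13


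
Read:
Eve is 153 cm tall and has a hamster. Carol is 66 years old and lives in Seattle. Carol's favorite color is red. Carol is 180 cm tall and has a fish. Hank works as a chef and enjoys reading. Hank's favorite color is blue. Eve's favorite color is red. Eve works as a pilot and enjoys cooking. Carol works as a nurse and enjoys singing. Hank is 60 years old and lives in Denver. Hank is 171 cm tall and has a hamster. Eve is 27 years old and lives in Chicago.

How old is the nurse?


The nurse is Carol, age 66

66


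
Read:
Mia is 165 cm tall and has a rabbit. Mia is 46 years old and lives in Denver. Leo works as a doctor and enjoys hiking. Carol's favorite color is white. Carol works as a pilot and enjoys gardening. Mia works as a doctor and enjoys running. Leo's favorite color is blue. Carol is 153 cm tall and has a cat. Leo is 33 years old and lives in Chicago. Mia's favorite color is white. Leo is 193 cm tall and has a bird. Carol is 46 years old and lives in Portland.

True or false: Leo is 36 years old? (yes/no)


Leo is actually 33. no

no


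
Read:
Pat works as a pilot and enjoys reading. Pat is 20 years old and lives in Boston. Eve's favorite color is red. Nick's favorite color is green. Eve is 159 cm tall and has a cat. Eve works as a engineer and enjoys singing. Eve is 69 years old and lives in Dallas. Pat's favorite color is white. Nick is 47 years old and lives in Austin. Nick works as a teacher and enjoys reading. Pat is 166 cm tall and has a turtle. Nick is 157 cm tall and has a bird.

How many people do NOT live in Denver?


Not in Denver: 3

3


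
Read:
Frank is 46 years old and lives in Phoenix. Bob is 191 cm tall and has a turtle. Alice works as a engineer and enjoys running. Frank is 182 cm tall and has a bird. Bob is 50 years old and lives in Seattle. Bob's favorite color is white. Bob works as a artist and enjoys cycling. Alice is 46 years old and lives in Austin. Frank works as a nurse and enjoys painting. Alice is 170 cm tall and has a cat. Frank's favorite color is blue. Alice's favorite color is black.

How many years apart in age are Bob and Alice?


50 vs 46, diff = 4

4


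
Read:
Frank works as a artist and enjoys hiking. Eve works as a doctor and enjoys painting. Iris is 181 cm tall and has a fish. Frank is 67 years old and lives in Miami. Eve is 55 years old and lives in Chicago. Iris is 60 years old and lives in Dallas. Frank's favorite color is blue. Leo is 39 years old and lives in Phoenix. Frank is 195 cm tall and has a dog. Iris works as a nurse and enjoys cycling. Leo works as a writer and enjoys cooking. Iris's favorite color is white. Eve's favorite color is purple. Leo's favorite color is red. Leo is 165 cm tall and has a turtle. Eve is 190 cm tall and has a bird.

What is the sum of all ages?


55+39+60+67 = 221

221


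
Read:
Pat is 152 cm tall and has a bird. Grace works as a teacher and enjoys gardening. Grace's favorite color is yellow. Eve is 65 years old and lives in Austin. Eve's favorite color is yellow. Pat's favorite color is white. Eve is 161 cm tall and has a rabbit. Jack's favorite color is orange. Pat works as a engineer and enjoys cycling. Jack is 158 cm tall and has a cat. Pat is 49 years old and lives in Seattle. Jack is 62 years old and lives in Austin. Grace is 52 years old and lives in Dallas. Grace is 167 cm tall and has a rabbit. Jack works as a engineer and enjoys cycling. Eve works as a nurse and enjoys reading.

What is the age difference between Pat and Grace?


|49 - 52| = 3

3


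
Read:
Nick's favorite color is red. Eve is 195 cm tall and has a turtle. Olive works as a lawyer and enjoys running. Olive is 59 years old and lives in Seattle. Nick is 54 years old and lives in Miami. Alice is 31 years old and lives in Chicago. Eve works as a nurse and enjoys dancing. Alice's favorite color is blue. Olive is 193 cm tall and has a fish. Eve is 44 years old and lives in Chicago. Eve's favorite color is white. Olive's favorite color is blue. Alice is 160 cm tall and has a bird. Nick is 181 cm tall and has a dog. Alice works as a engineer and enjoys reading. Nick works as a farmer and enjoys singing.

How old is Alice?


Alice is 31 years old

31


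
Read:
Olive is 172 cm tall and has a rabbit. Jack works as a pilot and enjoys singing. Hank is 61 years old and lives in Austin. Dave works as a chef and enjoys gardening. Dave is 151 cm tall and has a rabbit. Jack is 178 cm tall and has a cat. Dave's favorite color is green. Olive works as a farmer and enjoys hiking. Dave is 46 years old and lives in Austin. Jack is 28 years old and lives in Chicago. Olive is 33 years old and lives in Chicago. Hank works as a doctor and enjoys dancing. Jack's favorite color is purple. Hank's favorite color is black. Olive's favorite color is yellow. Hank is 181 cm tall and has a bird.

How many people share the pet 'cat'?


Count: 1

1


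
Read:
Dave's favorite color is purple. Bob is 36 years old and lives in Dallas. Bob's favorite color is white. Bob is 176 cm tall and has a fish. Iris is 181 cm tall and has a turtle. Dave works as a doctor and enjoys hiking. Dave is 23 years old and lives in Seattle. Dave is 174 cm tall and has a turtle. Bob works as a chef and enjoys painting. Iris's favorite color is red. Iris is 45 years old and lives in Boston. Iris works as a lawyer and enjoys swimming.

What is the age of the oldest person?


Oldest: Iris at 45

45


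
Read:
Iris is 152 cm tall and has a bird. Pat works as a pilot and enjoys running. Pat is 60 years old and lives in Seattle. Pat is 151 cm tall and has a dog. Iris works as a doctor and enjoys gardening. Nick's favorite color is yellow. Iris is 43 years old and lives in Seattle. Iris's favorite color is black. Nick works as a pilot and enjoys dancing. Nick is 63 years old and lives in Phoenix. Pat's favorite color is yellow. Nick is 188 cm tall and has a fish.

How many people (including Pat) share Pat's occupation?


Pat is a pilot. Count = 2

2


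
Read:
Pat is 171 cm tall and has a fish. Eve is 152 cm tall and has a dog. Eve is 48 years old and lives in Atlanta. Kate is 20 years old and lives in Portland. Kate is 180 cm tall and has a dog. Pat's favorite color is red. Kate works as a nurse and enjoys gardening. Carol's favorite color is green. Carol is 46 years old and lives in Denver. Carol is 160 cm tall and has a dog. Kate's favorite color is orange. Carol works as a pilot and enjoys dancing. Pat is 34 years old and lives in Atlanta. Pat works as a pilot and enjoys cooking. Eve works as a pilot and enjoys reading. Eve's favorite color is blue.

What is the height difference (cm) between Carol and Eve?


|160 - 152| = 8

8


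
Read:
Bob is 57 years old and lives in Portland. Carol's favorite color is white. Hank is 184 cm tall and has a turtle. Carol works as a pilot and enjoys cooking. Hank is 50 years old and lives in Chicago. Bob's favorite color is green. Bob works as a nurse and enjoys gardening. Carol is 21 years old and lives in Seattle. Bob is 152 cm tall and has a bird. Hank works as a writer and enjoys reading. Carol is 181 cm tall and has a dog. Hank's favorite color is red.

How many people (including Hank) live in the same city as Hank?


Hank lives in Chicago. Count = 1

1


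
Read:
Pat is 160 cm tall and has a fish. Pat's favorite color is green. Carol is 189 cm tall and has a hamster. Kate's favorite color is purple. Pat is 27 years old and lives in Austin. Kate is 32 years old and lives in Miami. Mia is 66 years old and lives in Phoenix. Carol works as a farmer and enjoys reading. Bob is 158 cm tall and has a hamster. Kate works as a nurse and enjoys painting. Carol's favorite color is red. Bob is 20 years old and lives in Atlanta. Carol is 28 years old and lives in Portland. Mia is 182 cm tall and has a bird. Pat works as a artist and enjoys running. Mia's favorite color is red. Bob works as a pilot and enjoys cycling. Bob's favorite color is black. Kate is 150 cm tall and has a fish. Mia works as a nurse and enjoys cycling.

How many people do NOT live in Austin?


Not in Austin: 4

4


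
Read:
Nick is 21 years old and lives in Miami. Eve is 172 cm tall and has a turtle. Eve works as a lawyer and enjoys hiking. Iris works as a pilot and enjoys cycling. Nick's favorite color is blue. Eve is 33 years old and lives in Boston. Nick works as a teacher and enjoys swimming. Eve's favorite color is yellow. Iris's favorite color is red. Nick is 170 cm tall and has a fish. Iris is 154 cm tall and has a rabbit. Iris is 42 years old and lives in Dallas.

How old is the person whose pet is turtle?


Person with pet=turtle is Eve, age 33

33


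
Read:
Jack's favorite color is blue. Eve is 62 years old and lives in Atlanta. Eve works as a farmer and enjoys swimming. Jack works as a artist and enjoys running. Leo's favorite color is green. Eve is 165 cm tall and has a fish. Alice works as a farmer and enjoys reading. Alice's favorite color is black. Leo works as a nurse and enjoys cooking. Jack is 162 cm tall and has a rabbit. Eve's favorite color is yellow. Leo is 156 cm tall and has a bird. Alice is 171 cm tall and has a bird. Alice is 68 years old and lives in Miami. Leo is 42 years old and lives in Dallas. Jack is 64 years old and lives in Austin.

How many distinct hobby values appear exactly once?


Unique hobby values: 4

4


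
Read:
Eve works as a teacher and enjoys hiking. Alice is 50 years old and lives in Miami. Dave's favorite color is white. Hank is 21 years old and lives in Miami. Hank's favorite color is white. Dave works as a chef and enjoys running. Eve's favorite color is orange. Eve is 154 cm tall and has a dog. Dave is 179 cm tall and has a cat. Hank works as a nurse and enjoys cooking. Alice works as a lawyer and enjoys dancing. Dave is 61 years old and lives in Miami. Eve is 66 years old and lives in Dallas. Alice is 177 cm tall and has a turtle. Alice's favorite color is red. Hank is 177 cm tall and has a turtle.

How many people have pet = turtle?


Count: 2

2


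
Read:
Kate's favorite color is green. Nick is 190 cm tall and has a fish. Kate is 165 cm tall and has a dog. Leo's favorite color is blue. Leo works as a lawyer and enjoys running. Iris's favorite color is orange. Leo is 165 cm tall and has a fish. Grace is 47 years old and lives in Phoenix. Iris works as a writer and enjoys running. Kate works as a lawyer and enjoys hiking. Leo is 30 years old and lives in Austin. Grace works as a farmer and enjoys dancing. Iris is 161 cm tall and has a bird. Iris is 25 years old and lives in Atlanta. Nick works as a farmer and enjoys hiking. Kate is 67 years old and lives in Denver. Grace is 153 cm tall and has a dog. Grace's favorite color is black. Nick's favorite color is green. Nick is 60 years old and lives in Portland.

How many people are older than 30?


Filter: 3

3


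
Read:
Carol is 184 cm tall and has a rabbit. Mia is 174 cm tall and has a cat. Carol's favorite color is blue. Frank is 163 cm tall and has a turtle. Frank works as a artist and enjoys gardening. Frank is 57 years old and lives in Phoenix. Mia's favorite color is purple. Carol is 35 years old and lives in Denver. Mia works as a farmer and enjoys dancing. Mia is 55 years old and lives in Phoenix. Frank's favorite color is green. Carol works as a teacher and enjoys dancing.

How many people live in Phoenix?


Count in Phoenix: 2

2


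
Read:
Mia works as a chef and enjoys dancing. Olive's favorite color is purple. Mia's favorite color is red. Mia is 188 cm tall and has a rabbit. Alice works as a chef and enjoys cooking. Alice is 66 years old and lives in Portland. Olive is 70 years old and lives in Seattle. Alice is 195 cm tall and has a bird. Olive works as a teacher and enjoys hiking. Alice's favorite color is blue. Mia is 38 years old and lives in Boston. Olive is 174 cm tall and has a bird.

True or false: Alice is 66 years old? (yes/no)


Alice is actually 66. yes

yes


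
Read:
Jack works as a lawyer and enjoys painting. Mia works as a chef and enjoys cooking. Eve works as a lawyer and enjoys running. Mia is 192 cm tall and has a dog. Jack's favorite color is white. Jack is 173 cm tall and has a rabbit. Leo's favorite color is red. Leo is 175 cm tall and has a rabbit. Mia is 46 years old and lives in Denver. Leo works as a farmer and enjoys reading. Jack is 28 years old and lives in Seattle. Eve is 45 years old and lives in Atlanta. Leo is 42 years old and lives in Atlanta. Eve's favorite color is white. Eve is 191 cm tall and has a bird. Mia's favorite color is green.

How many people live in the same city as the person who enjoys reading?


Person with hobby reading is Leo, city Atlanta. Count = 2

2


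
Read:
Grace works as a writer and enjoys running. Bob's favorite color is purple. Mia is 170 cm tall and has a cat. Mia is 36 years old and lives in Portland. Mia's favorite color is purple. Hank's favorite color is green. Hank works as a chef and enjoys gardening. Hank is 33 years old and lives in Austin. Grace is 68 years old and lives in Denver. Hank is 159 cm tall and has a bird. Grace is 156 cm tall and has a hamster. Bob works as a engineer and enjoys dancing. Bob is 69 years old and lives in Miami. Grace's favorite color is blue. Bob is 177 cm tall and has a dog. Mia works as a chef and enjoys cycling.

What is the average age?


Sum=206, n=4, avg=51.5

51.5


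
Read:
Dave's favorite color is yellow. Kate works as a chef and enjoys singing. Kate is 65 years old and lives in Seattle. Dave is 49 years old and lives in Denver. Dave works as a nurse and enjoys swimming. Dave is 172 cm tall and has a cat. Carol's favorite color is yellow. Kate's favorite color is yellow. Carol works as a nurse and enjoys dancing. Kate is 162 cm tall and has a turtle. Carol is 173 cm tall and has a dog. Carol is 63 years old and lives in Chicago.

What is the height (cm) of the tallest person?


Tallest: Carol at 173 cm

173


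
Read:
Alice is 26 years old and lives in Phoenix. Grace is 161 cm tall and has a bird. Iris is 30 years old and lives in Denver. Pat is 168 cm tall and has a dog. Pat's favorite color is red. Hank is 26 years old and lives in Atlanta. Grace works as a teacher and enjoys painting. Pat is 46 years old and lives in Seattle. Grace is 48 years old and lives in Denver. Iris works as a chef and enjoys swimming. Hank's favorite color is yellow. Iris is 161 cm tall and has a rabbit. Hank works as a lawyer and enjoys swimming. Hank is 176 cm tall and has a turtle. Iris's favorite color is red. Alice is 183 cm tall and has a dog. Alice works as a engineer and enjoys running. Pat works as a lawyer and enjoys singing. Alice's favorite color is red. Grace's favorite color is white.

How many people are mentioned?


People: Pat, Alice, Grace, Iris, Hank. Count = 5

5


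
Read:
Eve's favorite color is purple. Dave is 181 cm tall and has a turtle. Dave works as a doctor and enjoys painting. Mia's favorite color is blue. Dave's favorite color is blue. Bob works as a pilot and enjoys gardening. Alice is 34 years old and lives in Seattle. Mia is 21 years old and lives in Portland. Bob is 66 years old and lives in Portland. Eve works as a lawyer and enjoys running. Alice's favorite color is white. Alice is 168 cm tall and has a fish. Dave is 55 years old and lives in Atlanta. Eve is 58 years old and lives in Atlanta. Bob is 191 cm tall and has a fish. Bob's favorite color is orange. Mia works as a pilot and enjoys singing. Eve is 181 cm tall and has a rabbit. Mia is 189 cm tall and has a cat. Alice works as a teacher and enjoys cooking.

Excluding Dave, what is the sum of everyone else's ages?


Sum (excluding Dave): 179

179


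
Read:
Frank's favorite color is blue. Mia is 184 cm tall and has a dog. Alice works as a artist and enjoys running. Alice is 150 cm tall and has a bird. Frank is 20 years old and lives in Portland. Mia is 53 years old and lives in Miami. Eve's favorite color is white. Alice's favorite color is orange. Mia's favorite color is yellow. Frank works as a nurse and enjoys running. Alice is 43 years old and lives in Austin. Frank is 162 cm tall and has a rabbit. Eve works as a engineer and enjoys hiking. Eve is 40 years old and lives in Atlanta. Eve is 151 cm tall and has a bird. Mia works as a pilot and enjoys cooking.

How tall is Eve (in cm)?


Eve is 151 cm tall

151


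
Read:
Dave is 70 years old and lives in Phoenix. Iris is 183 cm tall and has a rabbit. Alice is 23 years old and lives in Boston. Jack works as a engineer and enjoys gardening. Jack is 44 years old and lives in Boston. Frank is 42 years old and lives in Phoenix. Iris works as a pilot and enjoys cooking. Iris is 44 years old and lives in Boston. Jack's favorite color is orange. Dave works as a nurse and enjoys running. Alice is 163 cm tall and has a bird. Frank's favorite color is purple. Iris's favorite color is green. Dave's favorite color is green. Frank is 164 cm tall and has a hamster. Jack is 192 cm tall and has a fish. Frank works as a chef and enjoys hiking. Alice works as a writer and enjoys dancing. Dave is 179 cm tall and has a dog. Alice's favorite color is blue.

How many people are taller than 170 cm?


Taller than 170: 3

3


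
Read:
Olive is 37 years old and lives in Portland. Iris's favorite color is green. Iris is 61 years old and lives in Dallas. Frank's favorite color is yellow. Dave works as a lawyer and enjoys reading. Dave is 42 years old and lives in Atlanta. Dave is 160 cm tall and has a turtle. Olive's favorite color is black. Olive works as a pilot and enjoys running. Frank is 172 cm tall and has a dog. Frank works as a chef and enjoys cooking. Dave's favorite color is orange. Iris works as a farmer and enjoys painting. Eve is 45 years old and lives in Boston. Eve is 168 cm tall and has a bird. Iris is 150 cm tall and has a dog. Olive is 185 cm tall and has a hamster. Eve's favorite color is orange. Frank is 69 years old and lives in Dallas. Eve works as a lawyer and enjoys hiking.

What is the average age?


Sum=254, n=5, avg=50.8

50.8


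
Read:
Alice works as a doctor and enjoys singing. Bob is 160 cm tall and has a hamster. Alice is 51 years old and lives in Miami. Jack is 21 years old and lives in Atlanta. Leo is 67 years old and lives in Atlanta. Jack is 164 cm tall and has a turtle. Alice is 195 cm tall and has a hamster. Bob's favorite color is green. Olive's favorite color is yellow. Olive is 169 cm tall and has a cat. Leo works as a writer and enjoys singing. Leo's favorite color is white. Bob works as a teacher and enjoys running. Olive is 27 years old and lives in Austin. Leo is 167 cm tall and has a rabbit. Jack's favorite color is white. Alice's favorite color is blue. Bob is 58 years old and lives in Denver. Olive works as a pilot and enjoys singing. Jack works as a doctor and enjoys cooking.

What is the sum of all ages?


67+51+21+58+27 = 224

224


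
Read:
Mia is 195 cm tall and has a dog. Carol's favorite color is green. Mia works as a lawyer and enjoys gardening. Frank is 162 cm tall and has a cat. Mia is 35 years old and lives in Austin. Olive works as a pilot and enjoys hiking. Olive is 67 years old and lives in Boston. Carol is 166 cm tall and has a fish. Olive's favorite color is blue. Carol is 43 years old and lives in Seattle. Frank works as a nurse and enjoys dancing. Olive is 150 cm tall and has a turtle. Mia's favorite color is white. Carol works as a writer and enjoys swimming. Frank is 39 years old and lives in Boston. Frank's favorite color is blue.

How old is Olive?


Olive is 67 years old

67


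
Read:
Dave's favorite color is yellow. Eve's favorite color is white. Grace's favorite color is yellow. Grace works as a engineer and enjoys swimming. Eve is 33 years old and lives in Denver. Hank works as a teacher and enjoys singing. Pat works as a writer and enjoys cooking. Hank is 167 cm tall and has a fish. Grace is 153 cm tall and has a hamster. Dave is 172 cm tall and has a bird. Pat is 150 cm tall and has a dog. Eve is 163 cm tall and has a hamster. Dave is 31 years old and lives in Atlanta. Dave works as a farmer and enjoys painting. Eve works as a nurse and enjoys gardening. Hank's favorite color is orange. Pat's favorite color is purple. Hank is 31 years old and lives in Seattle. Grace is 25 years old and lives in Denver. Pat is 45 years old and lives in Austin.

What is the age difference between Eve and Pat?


|33 - 45| = 12

12


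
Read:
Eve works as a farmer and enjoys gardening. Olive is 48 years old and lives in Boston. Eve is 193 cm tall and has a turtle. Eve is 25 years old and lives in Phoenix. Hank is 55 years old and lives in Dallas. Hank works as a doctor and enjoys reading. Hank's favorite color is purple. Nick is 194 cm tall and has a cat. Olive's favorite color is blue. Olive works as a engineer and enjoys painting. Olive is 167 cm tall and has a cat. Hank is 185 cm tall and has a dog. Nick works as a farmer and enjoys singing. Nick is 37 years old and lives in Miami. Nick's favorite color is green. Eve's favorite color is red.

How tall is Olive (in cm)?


Olive is 167 cm tall

167


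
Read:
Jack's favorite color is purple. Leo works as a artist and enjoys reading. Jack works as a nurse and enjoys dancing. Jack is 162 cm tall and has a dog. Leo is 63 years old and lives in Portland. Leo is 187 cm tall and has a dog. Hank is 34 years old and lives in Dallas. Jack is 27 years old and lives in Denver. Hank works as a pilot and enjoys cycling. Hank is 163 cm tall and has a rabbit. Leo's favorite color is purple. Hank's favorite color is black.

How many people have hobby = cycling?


Count: 1

1


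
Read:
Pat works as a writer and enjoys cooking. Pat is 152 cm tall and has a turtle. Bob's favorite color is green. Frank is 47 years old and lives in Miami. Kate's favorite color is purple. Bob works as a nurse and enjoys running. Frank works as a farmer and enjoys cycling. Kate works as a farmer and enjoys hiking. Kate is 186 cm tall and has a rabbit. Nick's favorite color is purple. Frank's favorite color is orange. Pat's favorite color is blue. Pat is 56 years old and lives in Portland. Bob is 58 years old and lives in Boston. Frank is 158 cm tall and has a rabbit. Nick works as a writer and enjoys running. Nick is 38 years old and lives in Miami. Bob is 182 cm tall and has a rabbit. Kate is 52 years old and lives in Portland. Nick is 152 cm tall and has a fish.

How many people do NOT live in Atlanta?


Not in Atlanta: 5

5


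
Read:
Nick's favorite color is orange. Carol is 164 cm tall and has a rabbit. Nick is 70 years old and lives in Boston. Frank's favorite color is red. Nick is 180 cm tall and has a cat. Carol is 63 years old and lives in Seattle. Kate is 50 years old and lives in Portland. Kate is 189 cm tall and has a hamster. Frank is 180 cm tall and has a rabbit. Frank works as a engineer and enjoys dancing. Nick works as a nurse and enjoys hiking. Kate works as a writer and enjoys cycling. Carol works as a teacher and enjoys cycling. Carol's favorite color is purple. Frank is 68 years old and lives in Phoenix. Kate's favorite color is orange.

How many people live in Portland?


Count in Portland: 1

1


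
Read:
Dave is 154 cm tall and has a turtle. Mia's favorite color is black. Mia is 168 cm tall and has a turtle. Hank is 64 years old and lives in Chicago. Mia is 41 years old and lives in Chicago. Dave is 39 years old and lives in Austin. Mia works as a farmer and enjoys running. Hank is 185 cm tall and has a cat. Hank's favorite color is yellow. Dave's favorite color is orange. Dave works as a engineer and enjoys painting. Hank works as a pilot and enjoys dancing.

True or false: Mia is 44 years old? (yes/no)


Mia is actually 41. no

no


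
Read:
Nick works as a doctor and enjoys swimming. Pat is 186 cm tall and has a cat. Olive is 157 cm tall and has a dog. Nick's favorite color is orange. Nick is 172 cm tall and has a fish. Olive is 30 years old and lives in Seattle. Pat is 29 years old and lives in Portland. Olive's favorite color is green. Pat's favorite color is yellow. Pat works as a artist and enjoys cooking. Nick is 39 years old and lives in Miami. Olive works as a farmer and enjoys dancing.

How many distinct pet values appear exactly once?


Unique pet values: 3

3


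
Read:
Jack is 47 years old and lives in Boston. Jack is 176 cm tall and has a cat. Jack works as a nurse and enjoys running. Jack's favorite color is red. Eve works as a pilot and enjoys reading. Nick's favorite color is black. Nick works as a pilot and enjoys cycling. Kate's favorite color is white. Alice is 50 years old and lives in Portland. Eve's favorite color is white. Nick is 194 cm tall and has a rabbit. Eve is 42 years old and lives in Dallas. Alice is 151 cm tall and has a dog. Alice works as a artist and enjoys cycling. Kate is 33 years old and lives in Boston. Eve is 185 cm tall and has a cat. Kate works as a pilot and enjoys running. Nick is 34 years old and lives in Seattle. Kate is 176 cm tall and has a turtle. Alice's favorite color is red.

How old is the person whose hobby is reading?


Person with hobby=reading is Eve, age 42

42


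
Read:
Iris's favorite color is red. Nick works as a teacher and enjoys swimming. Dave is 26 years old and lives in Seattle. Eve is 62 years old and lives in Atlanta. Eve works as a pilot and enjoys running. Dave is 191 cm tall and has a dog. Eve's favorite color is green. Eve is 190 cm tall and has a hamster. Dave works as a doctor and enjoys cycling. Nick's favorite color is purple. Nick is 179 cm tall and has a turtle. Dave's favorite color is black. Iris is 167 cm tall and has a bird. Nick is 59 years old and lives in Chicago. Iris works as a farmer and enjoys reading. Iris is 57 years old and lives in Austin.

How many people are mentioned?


People: Dave, Nick, Iris, Eve. Count = 4

4


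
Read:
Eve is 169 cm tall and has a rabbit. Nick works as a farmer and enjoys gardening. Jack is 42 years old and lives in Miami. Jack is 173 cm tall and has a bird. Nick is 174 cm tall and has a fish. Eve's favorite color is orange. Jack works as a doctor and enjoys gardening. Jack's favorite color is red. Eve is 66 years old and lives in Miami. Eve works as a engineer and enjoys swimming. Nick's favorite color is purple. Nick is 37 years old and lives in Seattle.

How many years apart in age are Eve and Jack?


66 vs 42, diff = 24

24


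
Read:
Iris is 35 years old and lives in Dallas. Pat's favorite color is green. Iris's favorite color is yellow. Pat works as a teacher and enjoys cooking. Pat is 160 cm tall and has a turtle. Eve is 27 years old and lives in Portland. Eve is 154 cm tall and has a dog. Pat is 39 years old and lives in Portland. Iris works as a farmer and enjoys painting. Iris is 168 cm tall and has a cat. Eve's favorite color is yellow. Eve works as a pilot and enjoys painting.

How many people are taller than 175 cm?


Taller than 175: 0

0


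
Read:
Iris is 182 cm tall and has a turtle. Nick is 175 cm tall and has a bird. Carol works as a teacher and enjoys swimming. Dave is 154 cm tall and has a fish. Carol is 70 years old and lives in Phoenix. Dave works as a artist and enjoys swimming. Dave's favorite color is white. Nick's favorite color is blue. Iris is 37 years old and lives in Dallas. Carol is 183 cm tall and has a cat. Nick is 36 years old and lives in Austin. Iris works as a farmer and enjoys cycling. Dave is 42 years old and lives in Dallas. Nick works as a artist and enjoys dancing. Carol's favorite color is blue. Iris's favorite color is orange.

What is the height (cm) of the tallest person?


Tallest: Carol at 183 cm

183


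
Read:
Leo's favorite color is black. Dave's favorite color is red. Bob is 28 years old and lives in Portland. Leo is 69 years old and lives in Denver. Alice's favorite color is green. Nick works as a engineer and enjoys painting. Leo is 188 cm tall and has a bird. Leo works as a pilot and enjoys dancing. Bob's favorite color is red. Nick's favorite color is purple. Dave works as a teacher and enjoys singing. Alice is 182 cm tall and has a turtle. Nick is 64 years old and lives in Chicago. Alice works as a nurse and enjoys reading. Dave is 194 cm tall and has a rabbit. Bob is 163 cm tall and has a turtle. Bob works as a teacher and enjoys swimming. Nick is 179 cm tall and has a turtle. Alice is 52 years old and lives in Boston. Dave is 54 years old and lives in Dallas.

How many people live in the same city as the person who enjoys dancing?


Person with hobby dancing is Leo, city Denver. Count = 1

1


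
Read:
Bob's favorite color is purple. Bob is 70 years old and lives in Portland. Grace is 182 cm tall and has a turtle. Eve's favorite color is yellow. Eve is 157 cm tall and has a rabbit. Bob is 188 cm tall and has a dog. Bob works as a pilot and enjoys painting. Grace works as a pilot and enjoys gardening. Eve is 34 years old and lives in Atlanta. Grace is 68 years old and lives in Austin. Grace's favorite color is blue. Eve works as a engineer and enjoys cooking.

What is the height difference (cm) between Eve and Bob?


|157 - 188| = 31

31


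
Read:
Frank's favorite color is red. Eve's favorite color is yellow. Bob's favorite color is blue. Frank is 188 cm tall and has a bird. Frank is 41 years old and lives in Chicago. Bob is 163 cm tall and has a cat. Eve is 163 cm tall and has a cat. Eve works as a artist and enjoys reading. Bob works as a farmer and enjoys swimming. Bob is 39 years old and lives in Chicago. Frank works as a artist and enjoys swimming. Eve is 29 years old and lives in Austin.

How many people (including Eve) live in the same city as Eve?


Eve lives in Austin. Count = 1

1


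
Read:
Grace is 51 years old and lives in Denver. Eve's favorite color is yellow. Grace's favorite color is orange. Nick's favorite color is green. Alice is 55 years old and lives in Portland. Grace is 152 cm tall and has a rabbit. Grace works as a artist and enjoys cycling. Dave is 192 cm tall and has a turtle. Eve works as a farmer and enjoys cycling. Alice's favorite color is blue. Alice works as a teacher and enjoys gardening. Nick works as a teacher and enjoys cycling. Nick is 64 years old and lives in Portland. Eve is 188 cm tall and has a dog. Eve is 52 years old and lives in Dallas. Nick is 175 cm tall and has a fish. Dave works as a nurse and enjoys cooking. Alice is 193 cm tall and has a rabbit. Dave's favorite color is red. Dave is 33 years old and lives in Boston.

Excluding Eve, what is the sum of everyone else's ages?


Sum (excluding Eve): 203

203


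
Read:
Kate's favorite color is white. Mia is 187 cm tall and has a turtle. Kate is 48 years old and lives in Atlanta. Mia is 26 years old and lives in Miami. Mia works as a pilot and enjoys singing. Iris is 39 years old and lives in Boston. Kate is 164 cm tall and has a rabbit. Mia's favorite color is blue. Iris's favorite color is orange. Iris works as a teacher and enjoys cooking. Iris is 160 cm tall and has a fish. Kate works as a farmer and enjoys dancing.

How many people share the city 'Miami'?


Count: 1

1


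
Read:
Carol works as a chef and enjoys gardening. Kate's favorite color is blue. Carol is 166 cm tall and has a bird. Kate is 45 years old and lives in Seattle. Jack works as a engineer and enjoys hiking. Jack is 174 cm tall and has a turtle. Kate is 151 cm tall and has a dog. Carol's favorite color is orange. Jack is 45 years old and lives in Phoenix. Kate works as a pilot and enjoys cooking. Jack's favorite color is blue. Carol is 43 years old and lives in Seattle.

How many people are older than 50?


Filter: 0

0
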